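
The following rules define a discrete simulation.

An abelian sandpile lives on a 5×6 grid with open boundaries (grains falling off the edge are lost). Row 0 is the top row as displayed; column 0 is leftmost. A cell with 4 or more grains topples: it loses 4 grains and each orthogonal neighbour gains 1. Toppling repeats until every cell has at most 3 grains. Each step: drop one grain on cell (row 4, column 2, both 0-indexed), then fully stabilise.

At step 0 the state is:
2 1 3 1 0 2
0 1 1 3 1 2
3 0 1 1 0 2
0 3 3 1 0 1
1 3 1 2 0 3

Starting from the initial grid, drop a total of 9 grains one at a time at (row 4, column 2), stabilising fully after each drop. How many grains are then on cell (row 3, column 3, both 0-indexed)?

step 0: 2 1 3 1 0 2
0 1 1 3 1 2
3 0 1 1 0 2
0 3 3 1 0 1
1 3 1 2 0 3
step 1: 2 1 3 1 0 2
0 1 1 3 1 2
3 0 1 1 0 2
0 3 3 1 0 1
1 3 2 2 0 3
step 2: 2 1 3 1 0 2
0 1 1 3 1 2
3 0 1 1 0 2
0 3 3 1 0 1
1 3 3 2 0 3
step 3: 2 1 3 1 0 2
0 1 1 3 1 2
3 1 2 1 0 2
1 1 1 2 0 1
2 1 2 3 0 3
step 4: 2 1 3 1 0 2
0 1 1 3 1 2
3 1 2 1 0 2
1 1 1 2 0 1
2 1 3 3 0 3
step 5: 2 1 3 1 0 2
0 1 1 3 1 2
3 1 2 1 0 2
1 1 2 3 0 1
2 2 1 0 1 3
step 6: 2 1 3 1 0 2
0 1 1 3 1 2
3 1 2 1 0 2
1 1 2 3 0 1
2 2 2 0 1 3
step 7: 2 1 3 1 0 2
0 1 1 3 1 2
3 1 2 1 0 2
1 1 2 3 0 1
2 2 3 0 1 3
step 8: 2 1 3 1 0 2
0 1 1 3 1 2
3 1 2 1 0 2
1 1 3 3 0 1
2 3 0 1 1 3
step 9: 2 1 3 1 0 2
0 1 1 3 1 2
3 1 2 1 0 2
1 1 3 3 0 1
2 3 1 1 1 3

3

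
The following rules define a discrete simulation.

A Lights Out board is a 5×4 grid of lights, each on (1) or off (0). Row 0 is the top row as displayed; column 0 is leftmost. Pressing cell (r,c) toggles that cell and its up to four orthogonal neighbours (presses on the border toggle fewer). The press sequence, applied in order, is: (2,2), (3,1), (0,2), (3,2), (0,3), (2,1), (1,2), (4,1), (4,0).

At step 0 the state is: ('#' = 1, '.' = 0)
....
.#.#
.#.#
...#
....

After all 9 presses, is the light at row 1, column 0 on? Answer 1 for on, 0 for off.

step 0: ....
.#.#
.#.#
...#
....
step 1: ....
.###
..#.
..##
....
step 2: ....
.###
.##.
##.#
.#..
step 3: .###
.#.#
.##.
##.#
.#..
step 4: .###
.#.#
.#..
#.#.
.##.
step 5: .#..
.#..
.#..
#.#.
.##.
step 6: .#..
....
#.#.
###.
.##.
step 7: .##.
.###
#...
###.
.##.
step 8: .##.
.###
#...
#.#.
#...
step 9: .##.
.###
#...
..#.
.#..

0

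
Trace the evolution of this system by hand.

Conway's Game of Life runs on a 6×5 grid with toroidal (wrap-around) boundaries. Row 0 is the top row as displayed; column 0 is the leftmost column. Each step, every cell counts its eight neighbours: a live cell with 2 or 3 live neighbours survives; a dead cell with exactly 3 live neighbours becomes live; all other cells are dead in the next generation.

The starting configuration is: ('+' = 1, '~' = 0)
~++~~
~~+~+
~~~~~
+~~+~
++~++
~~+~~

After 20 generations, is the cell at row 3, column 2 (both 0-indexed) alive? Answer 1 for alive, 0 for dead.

gen 0: ~++~~
~~+~+
~~~~~
+~~+~
++~++
~~+~~
gen 1: ~++~~
~+++~
~~~++
++++~
++~+~
~~~~+
gen 2: ++~~~
++~~+
~~~~~
~~~~~
~~~+~
~~~++
gen 3: ~+++~
~+~~+
+~~~~
~~~~~
~~~++
+~+++
gen 4: ~~~~~
~+~++
+~~~~
~~~~+
+~+~~
+~~~~
gen 5: +~~~+
+~~~+
+~~+~
++~~+
++~~+
~+~~~
gen 6: ~+~~+
~+~+~
~~~+~
~~++~
~~+~+
~+~~~
gen 7: ~+~~~
+~~++
~~~++
~~+~+
~++~~
~+++~
gen 8: ~+~~~
+~++~
~~+~~
+++~+
+~~~~
+~~+~
gen 9: ++~+~
~~++~
~~~~~
+~+++
~~++~
++~~+
gen 10: ~~~+~
~++++
~+~~~
~++~+
~~~~~
~~~~~
gen 11: ~~~++
++~++
~~~~+
+++~~
~~~~~
~~~~~
gen 12: ~~++~
~~+~~
~~~~~
++~~~
~+~~~
~~~~~
gen 13: ~~++~
~~++~
~+~~~
++~~~
++~~~
~~+~~
gen 14: ~+~~~
~+~+~
++~~~
~~+~~
+~+~~
~~++~
gen 15: ~+~+~
~+~~~
++~~~
+~+~~
~~+~~
~~++~
gen 16: ~+~+~
~+~~~
+~+~~
+~+~~
~~+~~
~+~+~
gen 17: ++~~~
++~~~
+~+~~
~~++~
~~++~
~+~+~
gen 18: ~~~~+
~~+~+
+~+++
~~~~+
~+~~+
++~++
gen 19: ~++~~
~++~~
+++~~
~++~~
~++~~
~+++~
gen 20: +~~~~
~~~+~
+~~+~
~~~+~
+~~~~
+~~+~

0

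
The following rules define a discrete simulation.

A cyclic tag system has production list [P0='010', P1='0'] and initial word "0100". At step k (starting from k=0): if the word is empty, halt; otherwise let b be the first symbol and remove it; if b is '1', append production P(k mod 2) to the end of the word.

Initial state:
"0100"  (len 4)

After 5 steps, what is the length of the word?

0

k=0  "0100"  (len 4)
k=1  "100"  (len 3)
k=2  "000"  (len 3)
k=3  "00"  (len 2)
k=4  "0"  (len 1)
k=5  (halted — word empty)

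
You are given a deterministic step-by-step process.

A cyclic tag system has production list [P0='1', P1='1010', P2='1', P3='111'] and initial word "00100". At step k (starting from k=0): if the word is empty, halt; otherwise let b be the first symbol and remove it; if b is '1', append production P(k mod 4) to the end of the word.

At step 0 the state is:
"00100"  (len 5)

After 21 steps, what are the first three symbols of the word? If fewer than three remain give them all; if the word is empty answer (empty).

gen 0: "00100"  (len 5)
gen 1: "0100"  (len 4)
gen 2: "100"  (len 3)
gen 3: "001"  (len 3)
gen 4: "01"  (len 2)
gen 5: "1"  (len 1)
gen 6: "1010"  (len 4)
gen 7: "0101"  (len 4)
gen 8: "101"  (len 3)
gen 9: "011"  (len 3)
gen 10: "11"  (len 2)
gen 11: "11"  (len 2)
gen 12: "1111"  (len 4)
gen 13: "1111"  (len 4)
gen 14: "1111010"  (len 7)
gen 15: "1110101"  (len 7)
gen 16: "110101111"  (len 9)
gen 17: "101011111"  (len 9)
gen 18: "010111111010"  (len 12)
gen 19: "10111111010"  (len 11)
gen 20: "0111111010111"  (len 13)
gen 21: "111111010111"  (len 12)

111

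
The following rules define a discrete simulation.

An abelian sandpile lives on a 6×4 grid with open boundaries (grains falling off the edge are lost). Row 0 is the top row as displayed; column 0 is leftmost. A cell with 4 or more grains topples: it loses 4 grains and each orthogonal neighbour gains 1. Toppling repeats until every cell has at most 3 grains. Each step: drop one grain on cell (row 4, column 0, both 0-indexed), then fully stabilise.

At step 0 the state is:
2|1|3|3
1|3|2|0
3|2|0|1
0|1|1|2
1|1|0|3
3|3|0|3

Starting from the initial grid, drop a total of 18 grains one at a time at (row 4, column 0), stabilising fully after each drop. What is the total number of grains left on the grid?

k=0  2|1|3|3
1|3|2|0
3|2|0|1
0|1|1|2
1|1|0|3
3|3|0|3
k=1  2|1|3|3
1|3|2|0
3|2|0|1
0|1|1|2
2|1|0|3
3|3|0|3
k=2  2|1|3|3
1|3|2|0
3|2|0|1
0|1|1|2
3|1|0|3
3|3|0|3
k=3  2|1|3|3
1|3|2|0
3|2|0|1
1|1|1|2
1|3|0|3
1|0|1|3
k=4  2|1|3|3
1|3|2|0
3|2|0|1
1|1|1|2
2|3|0|3
1|0|1|3
k=5  2|1|3|3
1|3|2|0
3|2|0|1
1|1|1|2
3|3|0|3
1|0|1|3
k=6  2|1|3|3
1|3|2|0
3|2|0|1
2|2|1|2
1|0|1|3
2|1|1|3
k=7  2|1|3|3
1|3|2|0
3|2|0|1
2|2|1|2
2|0|1|3
2|1|1|3
k=8  2|1|3|3
1|3|2|0
3|2|0|1
2|2|1|2
3|0|1|3
2|1|1|3
k=9  2|1|3|3
1|3|2|0
3|2|0|1
3|2|1|2
0|1|1|3
3|1|1|3
k=10  2|1|3|3
1|3|2|0
3|2|0|1
3|2|1|2
1|1|1|3
3|1|1|3
k=11  2|1|3|3
1|3|2|0
3|2|0|1
3|2|1|2
2|1|1|3
3|1|1|3
k=12  2|1|3|3
1|3|2|0
3|2|0|1
3|2|1|2
3|1|1|3
3|1|1|3
k=13  2|1|3|3
2|3|2|0
0|3|0|1
1|3|1|2
2|2|1|3
0|2|1|3
k=14  2|1|3|3
2|3|2|0
0|3|0|1
1|3|1|2
3|2|1|3
0|2|1|3
k=15  2|1|3|3
2|3|2|0
0|3|0|1
2|3|1|2
0|3|1|3
1|2|1|3
k=16  2|1|3|3
2|3|2|0
0|3|0|1
2|3|1|2
1|3|1|3
1|2|1|3
k=17  2|1|3|3
2|3|2|0
0|3|0|1
2|3|1|2
2|3|1|3
1|2|1|3
k=18  2|1|3|3
2|3|2|0
0|3|0|1
2|3|1|2
3|3|1|3
1|2|1|3

45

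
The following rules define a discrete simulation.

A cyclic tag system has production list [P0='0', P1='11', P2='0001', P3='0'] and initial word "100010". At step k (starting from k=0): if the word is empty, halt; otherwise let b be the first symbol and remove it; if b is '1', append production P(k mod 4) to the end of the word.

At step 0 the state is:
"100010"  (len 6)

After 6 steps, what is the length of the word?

2

step 0: "100010"  (len 6)
step 1: "000100"  (len 6)
step 2: "00100"  (len 5)
step 3: "0100"  (len 4)
step 4: "100"  (len 3)
step 5: "000"  (len 3)
step 6: "00"  (len 2)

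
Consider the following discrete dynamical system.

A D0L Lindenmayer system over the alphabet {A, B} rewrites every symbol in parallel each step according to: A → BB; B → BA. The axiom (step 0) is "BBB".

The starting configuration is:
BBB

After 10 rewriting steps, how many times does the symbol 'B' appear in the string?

step 0: BBB
step 1: BABABA
step 2: BABBBABBBABB
step 3: BABBBABABABBBABABABBBABA
step 4: BABBBABABABBBABBBABBBABABABBBABBBABBBABABABBBABB
step 5: BABBBABABABBBABBBABBBABABABBBABABABBBABABABBBABBBABBBABABABBBABABABBBABABABBBABBBABBBABABABBBABA
step 6: BABBBABABABBBABBBABBBABABABBBABABABBBABABABBBABBBABBBABABA…BABABBBABBBABBBABABABBBABABABBBABABABBBABBBABBBABABABBBABB  (len 192)
step 7: BABBBABABABBBABBBABBBABABABBBABABABBBABABABBBABBBABBBABABA…BABABBBABBBABBBABABABBBABABABBBABABABBBABBBABBBABABABBBABA  (len 384)
step 8: BABBBABABABBBABBBABBBABABABBBABABABBBABABABBBABBBABBBABABA…BABABBBABBBABBBABABABBBABABABBBABABABBBABBBABBBABABABBBABB  (len 768)
step 9: BABBBABABABBBABBBABBBABABABBBABABABBBABABABBBABBBABBBABABA…BABABBBABBBABBBABABABBBABABABBBABABABBBABBBABBBABABABBBABA  (len 1536)
step 10: BABBBABABABBBABBBABBBABABABBBABABABBBABABABBBABBBABBBABABA…BABABBBABBBABBBABABABBBABABABBBABABABBBABBBABBBABABABBBABB  (len 3072)

2049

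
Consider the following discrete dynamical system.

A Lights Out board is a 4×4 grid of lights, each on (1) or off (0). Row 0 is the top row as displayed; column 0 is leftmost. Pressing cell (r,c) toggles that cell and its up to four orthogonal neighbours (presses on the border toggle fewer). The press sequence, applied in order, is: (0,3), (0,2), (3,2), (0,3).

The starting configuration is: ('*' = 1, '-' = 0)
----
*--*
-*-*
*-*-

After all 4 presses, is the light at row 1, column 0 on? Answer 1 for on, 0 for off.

gen 0: ----
*--*
-*-*
*-*-
gen 1: --**
*---
-*-*
*-*-
gen 2: -*--
*-*-
-*-*
*-*-
gen 3: -*--
*-*-
-***
**-*
gen 4: -***
*-**
-***
**-*

1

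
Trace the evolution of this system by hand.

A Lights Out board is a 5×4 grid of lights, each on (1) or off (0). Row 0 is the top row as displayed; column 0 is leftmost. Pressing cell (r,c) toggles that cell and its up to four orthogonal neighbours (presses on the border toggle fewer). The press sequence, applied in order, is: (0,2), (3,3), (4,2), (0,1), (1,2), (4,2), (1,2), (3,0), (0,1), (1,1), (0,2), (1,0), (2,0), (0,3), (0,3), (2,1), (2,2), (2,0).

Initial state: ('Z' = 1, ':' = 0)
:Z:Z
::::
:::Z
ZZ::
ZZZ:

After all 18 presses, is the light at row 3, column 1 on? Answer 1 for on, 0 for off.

1

[0] :Z:Z
::::
:::Z
ZZ::
ZZZ:
[1] ::Z:
::Z:
:::Z
ZZ::
ZZZ:
[2] ::Z:
::Z:
::::
ZZZZ
ZZZZ
[3] ::Z:
::Z:
::::
ZZ:Z
Z:::
[4] ZZ::
:ZZ:
::::
ZZ:Z
Z:::
[5] ZZZ:
:::Z
::Z:
ZZ:Z
Z:::
[6] ZZZ:
:::Z
::Z:
ZZZZ
ZZZZ
[7] ZZ::
:ZZ:
::::
ZZZZ
ZZZZ
[8] ZZ::
:ZZ:
Z:::
::ZZ
:ZZZ
[9] ::Z:
::Z:
Z:::
::ZZ
:ZZZ
[10] :ZZ:
ZZ::
ZZ::
::ZZ
:ZZZ
[11] :::Z
ZZZ:
ZZ::
::ZZ
:ZZZ
[12] Z::Z
::Z:
:Z::
::ZZ
:ZZZ
[13] Z::Z
Z:Z:
Z:::
Z:ZZ
:ZZZ
[14] Z:Z:
Z:ZZ
Z:::
Z:ZZ
:ZZZ
[15] Z::Z
Z:Z:
Z:::
Z:ZZ
:ZZZ
[16] Z::Z
ZZZ:
:ZZ:
ZZZZ
:ZZZ
[17] Z::Z
ZZ::
:::Z
ZZ:Z
:ZZZ
[18] Z::Z
:Z::
ZZ:Z
:Z:Z
:ZZZ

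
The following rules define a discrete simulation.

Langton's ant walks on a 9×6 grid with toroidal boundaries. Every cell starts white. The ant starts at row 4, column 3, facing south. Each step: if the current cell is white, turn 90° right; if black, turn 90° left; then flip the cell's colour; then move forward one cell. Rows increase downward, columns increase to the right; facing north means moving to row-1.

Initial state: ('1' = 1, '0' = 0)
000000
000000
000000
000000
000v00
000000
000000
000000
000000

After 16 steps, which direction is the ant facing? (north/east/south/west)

gen 0: 000000
000000
000000
000000
000v00
000000
000000
000000
000000
gen 1: 000000
000000
000000
000000
00<100
000000
000000
000000
000000
gen 2: 000000
000000
000000
00^000
001100
000000
000000
000000
000000
gen 3: 000000
000000
000000
001>00
001100
000000
000000
000000
000000
gen 4: 000000
000000
000000
001100
001v00
000000
000000
000000
000000
gen 5: 000000
000000
000000
001100
0010>0
000000
000000
000000
000000
gen 6: 000000
000000
000000
001100
001010
0000v0
000000
000000
000000
gen 7: 000000
000000
000000
001100
001010
000<10
000000
000000
000000
gen 8: 000000
000000
000000
001100
001^10
000110
000000
000000
000000
gen 9: 000000
000000
000000
001100
0011>0
000110
000000
000000
000000
gen 10: 000000
000000
000000
0011^0
001100
000110
000000
000000
000000
gen 11: 000000
000000
000000
00111>
001100
000110
000000
000000
000000
gen 12: 000000
000000
000000
001111
00110v
000110
000000
000000
000000
gen 13: 000000
000000
000000
001111
0011<1
000110
000000
000000
000000
gen 14: 000000
000000
000000
0011^1
001111
000110
000000
000000
000000
gen 15: 000000
000000
000000
001<01
001111
000110
000000
000000
000000
gen 16: 000000
000000
000000
001001
001v11
000110
000000
000000
000000

south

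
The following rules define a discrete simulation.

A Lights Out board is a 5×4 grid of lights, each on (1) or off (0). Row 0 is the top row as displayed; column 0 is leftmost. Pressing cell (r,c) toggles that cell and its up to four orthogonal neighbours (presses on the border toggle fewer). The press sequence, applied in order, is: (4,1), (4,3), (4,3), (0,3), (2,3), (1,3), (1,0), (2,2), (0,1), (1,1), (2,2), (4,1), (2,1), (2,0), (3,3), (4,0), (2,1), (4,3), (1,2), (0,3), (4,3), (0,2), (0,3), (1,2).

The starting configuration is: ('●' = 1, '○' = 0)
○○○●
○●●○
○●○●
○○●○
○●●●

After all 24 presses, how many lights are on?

8

k=0  ○○○●
○●●○
○●○●
○○●○
○●●●
k=1  ○○○●
○●●○
○●○●
○●●○
●○○●
k=2  ○○○●
○●●○
○●○●
○●●●
●○●○
k=3  ○○○●
○●●○
○●○●
○●●○
●○○●
k=4  ○○●○
○●●●
○●○●
○●●○
●○○●
k=5  ○○●○
○●●○
○●●○
○●●●
●○○●
k=6  ○○●●
○●○●
○●●●
○●●●
●○○●
k=7  ●○●●
●○○●
●●●●
○●●●
●○○●
k=8  ●○●●
●○●●
●○○○
○●○●
●○○●
k=9  ○●○●
●●●●
●○○○
○●○●
●○○●
k=10  ○○○●
○○○●
●●○○
○●○●
●○○●
k=11  ○○○●
○○●●
●○●●
○●●●
●○○●
k=12  ○○○●
○○●●
●○●●
○○●●
○●●●
k=13  ○○○●
○●●●
○●○●
○●●●
○●●●
k=14  ○○○●
●●●●
●○○●
●●●●
○●●●
k=15  ○○○●
●●●●
●○○○
●●○○
○●●○
k=16  ○○○●
●●●●
●○○○
○●○○
●○●○
k=17  ○○○●
●○●●
○●●○
○○○○
●○●○
k=18  ○○○●
●○●●
○●●○
○○○●
●○○●
k=19  ○○●●
●●○○
○●○○
○○○●
●○○●
k=20  ○○○○
●●○●
○●○○
○○○●
●○○●
k=21  ○○○○
●●○●
○●○○
○○○○
●○●○
k=22  ○●●●
●●●●
○●○○
○○○○
●○●○
k=23  ○●○○
●●●○
○●○○
○○○○
●○●○
k=24  ○●●○
●○○●
○●●○
○○○○
●○●○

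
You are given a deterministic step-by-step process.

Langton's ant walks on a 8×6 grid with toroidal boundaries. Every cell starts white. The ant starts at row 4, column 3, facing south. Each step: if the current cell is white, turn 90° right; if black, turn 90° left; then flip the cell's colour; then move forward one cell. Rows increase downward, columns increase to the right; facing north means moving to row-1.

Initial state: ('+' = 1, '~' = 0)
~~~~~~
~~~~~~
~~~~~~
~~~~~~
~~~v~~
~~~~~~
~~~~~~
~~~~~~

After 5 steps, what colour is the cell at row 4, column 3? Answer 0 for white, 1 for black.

0

0) ~~~~~~
~~~~~~
~~~~~~
~~~~~~
~~~v~~
~~~~~~
~~~~~~
~~~~~~
1) ~~~~~~
~~~~~~
~~~~~~
~~~~~~
~~<+~~
~~~~~~
~~~~~~
~~~~~~
2) ~~~~~~
~~~~~~
~~~~~~
~~^~~~
~~++~~
~~~~~~
~~~~~~
~~~~~~
3) ~~~~~~
~~~~~~
~~~~~~
~~+>~~
~~++~~
~~~~~~
~~~~~~
~~~~~~
4) ~~~~~~
~~~~~~
~~~~~~
~~++~~
~~+v~~
~~~~~~
~~~~~~
~~~~~~
5) ~~~~~~
~~~~~~
~~~~~~
~~++~~
~~+~>~
~~~~~~
~~~~~~
~~~~~~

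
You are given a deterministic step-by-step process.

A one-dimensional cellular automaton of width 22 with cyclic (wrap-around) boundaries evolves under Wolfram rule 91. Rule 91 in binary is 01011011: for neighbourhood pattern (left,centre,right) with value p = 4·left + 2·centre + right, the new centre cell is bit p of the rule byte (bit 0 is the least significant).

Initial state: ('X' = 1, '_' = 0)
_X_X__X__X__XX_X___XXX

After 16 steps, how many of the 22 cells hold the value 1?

12

t=0: _X_X__X__X__XX_X___XXX
t=1: ____XX_XX_XXXX__XXXX_X
t=2: XXXXXX_XX_X__XXXX__X__
t=3: X____X_XX__XXX__XXX_XX
t=4: XXXXX__XXXXX_XXXX_X_X_
t=5: X___XXXX___X_X__X_____
t=6: _XXXX__XXXX___XX_XXXXX
t=7: _X__XXXX__XXXXXX_X___X
t=8: __XXX__XXXX____X__XXX_
t=9: XXX_XXXX__XXXXX_XXX_XX
t=10: __X_X__XXXX___X_X_X_X_
t=11: XX___XXX__XXXX_______X
t=12: _XXXXX_XXXX__XXXXXXXXX
t=13: _X___X_X__XXXX_______X
t=14: __XXX___XXX__XXXXXXXX_
t=15: XXX_XXXXX_XXXX______XX
t=16: __X_X___X_X__XXXXXXXX_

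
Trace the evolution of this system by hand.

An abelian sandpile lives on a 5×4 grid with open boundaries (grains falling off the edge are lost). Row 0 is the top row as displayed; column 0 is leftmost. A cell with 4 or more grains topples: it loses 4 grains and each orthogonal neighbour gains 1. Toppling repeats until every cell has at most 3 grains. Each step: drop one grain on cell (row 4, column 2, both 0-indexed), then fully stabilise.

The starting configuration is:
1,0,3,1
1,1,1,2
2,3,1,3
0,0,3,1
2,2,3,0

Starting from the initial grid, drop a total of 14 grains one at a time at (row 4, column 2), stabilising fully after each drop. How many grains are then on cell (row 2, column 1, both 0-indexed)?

1

[0] 1,0,3,1
1,1,1,2
2,3,1,3
0,0,3,1
2,2,3,0
[1] 1,0,3,1
1,1,1,2
2,3,2,3
0,1,0,2
2,3,1,1
[2] 1,0,3,1
1,1,1,2
2,3,2,3
0,1,0,2
2,3,2,1
[3] 1,0,3,1
1,1,1,2
2,3,2,3
0,1,0,2
2,3,3,1
[4] 1,0,3,1
1,1,1,2
2,3,2,3
0,2,1,2
3,0,1,2
[5] 1,0,3,1
1,1,1,2
2,3,2,3
0,2,1,2
3,0,2,2
[6] 1,0,3,1
1,1,1,2
2,3,2,3
0,2,1,2
3,0,3,2
[7] 1,0,3,1
1,1,1,2
2,3,2,3
0,2,2,2
3,1,0,3
[8] 1,0,3,1
1,1,1,2
2,3,2,3
0,2,2,2
3,1,1,3
[9] 1,0,3,1
1,1,1,2
2,3,2,3
0,2,2,2
3,1,2,3
[10] 1,0,3,1
1,1,1,2
2,3,2,3
0,2,2,2
3,1,3,3
[11] 1,0,3,1
1,1,1,2
2,3,2,3
0,2,3,3
3,2,1,0
[12] 1,0,3,1
1,1,1,2
2,3,2,3
0,2,3,3
3,2,2,0
[13] 1,0,3,1
1,1,1,2
2,3,2,3
0,2,3,3
3,2,3,0
[14] 1,0,3,1
1,2,2,3
3,1,1,1
2,1,3,1
0,1,2,2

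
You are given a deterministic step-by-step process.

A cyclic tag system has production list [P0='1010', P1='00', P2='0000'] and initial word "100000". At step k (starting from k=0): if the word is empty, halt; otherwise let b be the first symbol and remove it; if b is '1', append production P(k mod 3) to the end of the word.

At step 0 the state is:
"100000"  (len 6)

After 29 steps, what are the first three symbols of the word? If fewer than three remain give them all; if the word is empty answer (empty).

k=0  "100000"  (len 6)
k=1  "000001010"  (len 9)
k=2  "00001010"  (len 8)
k=3  "0001010"  (len 7)
k=4  "001010"  (len 6)
k=5  "01010"  (len 5)
k=6  "1010"  (len 4)
k=7  "0101010"  (len 7)
k=8  "101010"  (len 6)
k=9  "010100000"  (len 9)
k=10  "10100000"  (len 8)
k=11  "010000000"  (len 9)
k=12  "10000000"  (len 8)
k=13  "00000001010"  (len 11)
k=14  "0000001010"  (len 10)
k=15  "000001010"  (len 9)
k=16  "00001010"  (len 8)
k=17  "0001010"  (len 7)
k=18  "001010"  (len 6)
k=19  "01010"  (len 5)
k=20  "1010"  (len 4)
k=21  "0100000"  (len 7)
k=22  "100000"  (len 6)
k=23  "0000000"  (len 7)
k=24  "000000"  (len 6)
k=25  "00000"  (len 5)
k=26  "0000"  (len 4)
k=27  "000"  (len 3)
k=28  "00"  (len 2)
k=29  "0"  (len 1)

0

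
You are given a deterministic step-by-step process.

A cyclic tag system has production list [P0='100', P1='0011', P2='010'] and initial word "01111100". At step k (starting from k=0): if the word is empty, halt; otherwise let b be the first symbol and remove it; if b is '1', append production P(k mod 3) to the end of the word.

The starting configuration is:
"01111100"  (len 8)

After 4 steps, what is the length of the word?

14

[0] "01111100"  (len 8)
[1] "1111100"  (len 7)
[2] "1111000011"  (len 10)
[3] "111000011010"  (len 12)
[4] "11000011010100"  (len 14)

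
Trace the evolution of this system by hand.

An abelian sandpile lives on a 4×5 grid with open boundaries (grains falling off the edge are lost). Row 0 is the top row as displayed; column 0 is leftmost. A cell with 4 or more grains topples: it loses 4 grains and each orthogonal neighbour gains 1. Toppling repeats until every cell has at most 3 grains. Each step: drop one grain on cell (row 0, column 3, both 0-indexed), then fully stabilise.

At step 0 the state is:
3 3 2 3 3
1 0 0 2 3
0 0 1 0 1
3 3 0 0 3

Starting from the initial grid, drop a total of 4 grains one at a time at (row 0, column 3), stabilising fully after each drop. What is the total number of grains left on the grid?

26

k=0  3 3 2 3 3
1 0 0 2 3
0 0 1 0 1
3 3 0 0 3
k=1  3 3 3 2 1
1 0 1 0 1
0 0 1 1 2
3 3 0 0 3
k=2  3 3 3 3 1
1 0 1 0 1
0 0 1 1 2
3 3 0 0 3
k=3  0 1 1 1 2
2 1 2 1 1
0 0 1 1 2
3 3 0 0 3
k=4  0 1 1 2 2
2 1 2 1 1
0 0 1 1 2
3 3 0 0 3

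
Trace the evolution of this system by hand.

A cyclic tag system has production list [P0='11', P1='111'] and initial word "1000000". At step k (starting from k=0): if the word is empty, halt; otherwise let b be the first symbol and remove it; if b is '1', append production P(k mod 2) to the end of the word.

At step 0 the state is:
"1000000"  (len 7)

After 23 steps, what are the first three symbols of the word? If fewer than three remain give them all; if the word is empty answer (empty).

[0] "1000000"  (len 7)
[1] "00000011"  (len 8)
[2] "0000011"  (len 7)
[3] "000011"  (len 6)
[4] "00011"  (len 5)
[5] "0011"  (len 4)
[6] "011"  (len 3)
[7] "11"  (len 2)
[8] "1111"  (len 4)
[9] "11111"  (len 5)
[10] "1111111"  (len 7)
[11] "11111111"  (len 8)
[12] "1111111111"  (len 10)
[13] "11111111111"  (len 11)
[14] "1111111111111"  (len 13)
[15] "11111111111111"  (len 14)
[16] "1111111111111111"  (len 16)
[17] "11111111111111111"  (len 17)
[18] "1111111111111111111"  (len 19)
[19] "11111111111111111111"  (len 20)
[20] "1111111111111111111111"  (len 22)
[21] "11111111111111111111111"  (len 23)
[22] "1111111111111111111111111"  (len 25)
[23] "11111111111111111111111111"  (len 26)

111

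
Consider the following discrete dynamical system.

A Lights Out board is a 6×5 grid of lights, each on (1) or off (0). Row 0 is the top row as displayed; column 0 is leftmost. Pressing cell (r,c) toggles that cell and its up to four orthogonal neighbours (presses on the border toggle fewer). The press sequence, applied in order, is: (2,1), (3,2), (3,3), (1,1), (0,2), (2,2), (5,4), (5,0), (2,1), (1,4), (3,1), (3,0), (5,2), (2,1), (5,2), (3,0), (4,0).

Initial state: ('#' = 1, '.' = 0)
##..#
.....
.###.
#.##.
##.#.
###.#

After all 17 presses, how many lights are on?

24

gen 0: ##..#
.....
.###.
#.##.
##.#.
###.#
gen 1: ##..#
.#...
#..#.
####.
##.#.
###.#
gen 2: ##..#
.#...
#.##.
#....
####.
###.#
gen 3: ##..#
.#...
#.#..
#.###
###..
###.#
gen 4: #...#
#.#..
###..
#.###
###..
###.#
gen 5: #####
#....
###..
#.###
###..
###.#
gen 6: #####
#.#..
#..#.
#..##
###..
###.#
gen 7: #####
#.#..
#..#.
#..##
###.#
####.
gen 8: #####
#.#..
#..#.
#..##
.##.#
..##.
gen 9: #####
###..
.###.
##.##
.##.#
..##.
gen 10: ####.
#####
.####
##.##
.##.#
..##.
gen 11: ####.
#####
..###
..###
..#.#
..##.
gen 12: ####.
#####
#.###
#####
#.#.#
..##.
gen 13: ####.
#####
#.###
#####
#...#
.#...
gen 14: ####.
#.###
.#.##
#.###
#...#
.#...
gen 15: ####.
#.###
.#.##
#.###
#.#.#
..##.
gen 16: ####.
#.###
##.##
.####
..#.#
..##.
gen 17: ####.
#.###
##.##
#####
###.#
#.##.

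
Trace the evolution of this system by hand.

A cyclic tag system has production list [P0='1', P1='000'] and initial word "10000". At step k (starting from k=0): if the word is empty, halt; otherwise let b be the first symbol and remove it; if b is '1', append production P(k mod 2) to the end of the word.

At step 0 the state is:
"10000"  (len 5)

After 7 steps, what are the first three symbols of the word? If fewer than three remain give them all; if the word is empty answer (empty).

00

k=0  "10000"  (len 5)
k=1  "00001"  (len 5)
k=2  "0001"  (len 4)
k=3  "001"  (len 3)
k=4  "01"  (len 2)
k=5  "1"  (len 1)
k=6  "000"  (len 3)
k=7  "00"  (len 2)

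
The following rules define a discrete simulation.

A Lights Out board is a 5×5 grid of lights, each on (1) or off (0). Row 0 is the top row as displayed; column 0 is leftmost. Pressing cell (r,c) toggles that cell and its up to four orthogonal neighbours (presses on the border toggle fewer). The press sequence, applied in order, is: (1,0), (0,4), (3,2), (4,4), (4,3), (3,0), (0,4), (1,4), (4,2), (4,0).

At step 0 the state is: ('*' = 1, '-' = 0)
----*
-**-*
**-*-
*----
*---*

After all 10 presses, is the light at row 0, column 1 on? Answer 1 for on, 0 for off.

k=0  ----*
-**-*
**-*-
*----
*---*
k=1  *---*
*-*-*
-*-*-
*----
*---*
k=2  *--*-
*-*--
-*-*-
*----
*---*
k=3  *--*-
*-*--
-***-
****-
*-*-*
k=4  *--*-
*-*--
-***-
*****
*-**-
k=5  *--*-
*-*--
-***-
***-*
*---*
k=6  *--*-
*-*--
****-
--*-*
----*
k=7  *---*
*-*-*
****-
--*-*
----*
k=8  *----
*-**-
*****
--*-*
----*
k=9  *----
*-**-
*****
----*
-****
k=10  *----
*-**-
*****
*---*
*-***

0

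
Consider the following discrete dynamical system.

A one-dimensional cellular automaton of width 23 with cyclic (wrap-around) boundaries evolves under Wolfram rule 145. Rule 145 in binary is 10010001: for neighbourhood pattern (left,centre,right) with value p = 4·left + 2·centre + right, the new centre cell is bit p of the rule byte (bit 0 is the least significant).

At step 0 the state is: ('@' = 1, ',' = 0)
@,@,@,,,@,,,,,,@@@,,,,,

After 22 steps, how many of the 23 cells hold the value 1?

9

t=0: @,@,@,,,@,,,,,,@@@,,,,,
t=1: ,,,,,@@,,@@@@@,,@,@@@@,
t=2: @@@@,,,@,,@@@,@,,,,@@,@
t=3: @@@,@@,,@,,@,,,@@@,,,,,
t=4: ,@,,,,@,,@,,@@,,@,@@@@,
t=5: ,,@@@,,@,,@,,,@,,,,@@,@
t=6: @,,@,@,,@,,@@,,@@@,,,,,
t=7: ,@,,,,@,,@,,,@,,@,@@@@,
t=8: ,,@@@,,@,,@@,,@,,,,@@,@
t=9: @,,@,@,,@,,,@,,@@@,,,,,
t=10: ,@,,,,@,,@@,,@,,@,@@@@,
t=11: ,,@@@,,@,,,@,,@,,,,@@,@
t=12: @,,@,@,,@@,,@,,@@@,,,,,
t=13: ,@,,,,@,,,@,,@,,@,@@@@,
t=14: ,,@@@,,@@,,@,,@,,,,@@,@
t=15: @,,@,@,,,@,,@,,@@@,,,,,
t=16: ,@,,,,@@,,@,,@,,@,@@@@,
t=17: ,,@@@,,,@,,@,,@,,,,@@,@
t=18: @,,@,@@,,@,,@,,@@@,,,,,
t=19: ,@,,,,,@,,@,,@,,@,@@@@,
t=20: ,,@@@@,,@,,@,,@,,,,@@,@
t=21: @,,@@,@,,@,,@,,@@@,,,,,
t=22: ,@,,,,,@,,@,,@,,@,@@@@,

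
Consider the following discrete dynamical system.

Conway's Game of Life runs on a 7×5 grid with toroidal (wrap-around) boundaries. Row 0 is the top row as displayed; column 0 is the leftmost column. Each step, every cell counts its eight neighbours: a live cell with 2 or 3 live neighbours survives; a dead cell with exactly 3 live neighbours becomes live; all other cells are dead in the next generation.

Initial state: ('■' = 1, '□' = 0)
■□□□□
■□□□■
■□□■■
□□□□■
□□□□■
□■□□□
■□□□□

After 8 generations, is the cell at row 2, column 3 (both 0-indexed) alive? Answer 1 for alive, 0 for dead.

k=0  ■□□□□
■□□□■
■□□■■
□□□□■
□□□□■
□■□□□
■□□□□
k=1  ■■□□□
□■□■□
□□□■□
□□□□□
■□□□□
■□□□□
■■□□□
k=2  □□□□■
■■□□■
□□■□□
□□□□□
□□□□□
■□□□■
□□□□■
k=3  □□□■■
■■□■■
■■□□□
□□□□□
□□□□□
■□□□■
□□□■■
k=4  □□□□□
□■□■□
□■■□□
□□□□□
□□□□□
■□□■■
□□□□□
k=5  □□□□□
□■□□□
□■■□□
□□□□□
□□□□■
□□□□■
□□□□■
k=6  □□□□□
□■■□□
□■■□□
□□□□□
□□□□□
■□□■■
□□□□□
k=7  □□□□□
□■■□□
□■■□□
□□□□□
□□□□■
□□□□■
□□□□■
k=8  □□□□□
□■■□□
□■■□□
□□□□□
□□□□□
■□□■■
□□□□□

0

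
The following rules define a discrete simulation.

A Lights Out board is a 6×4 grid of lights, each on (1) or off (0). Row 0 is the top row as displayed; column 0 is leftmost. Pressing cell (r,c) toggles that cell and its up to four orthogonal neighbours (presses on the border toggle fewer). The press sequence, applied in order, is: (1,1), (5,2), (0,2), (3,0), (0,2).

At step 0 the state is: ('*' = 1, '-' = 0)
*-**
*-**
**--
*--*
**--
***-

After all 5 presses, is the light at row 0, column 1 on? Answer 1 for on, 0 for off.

1

step 0: *-**
*-**
**--
*--*
**--
***-
step 1: ****
-*-*
*---
*--*
**--
***-
step 2: ****
-*-*
*---
*--*
***-
*--*
step 3: *---
-***
*---
*--*
***-
*--*
step 4: *---
-***
----
-*-*
-**-
*--*
step 5: ****
-*-*
----
-*-*
-**-
*--*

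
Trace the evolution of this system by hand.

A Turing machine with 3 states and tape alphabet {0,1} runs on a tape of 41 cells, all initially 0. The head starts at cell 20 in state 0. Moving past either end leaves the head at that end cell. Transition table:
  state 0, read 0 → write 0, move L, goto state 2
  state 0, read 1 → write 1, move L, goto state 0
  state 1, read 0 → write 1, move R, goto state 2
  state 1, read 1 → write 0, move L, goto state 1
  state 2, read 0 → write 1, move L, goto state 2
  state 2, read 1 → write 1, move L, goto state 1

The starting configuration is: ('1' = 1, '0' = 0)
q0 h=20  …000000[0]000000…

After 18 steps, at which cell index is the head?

2

[0] q0 h=20  …000000[0]000000…
[1] q2 h=19  …000000[0]000000…
[2] q2 h=18  …000000[0]100000…
[3] q2 h=17  …000000[0]110000…
[4] q2 h=16  …000000[0]111000…
[5] q2 h=15  …000000[0]111100…
[6] q2 h=14  …000000[0]111110…
[7] q2 h=13  …000000[0]111111…
[8] q2 h=12  …000000[0]111111…
[9] q2 h=11  …000000[0]111111…
[10] q2 h=10  …000000[0]111111…
[11] q2 h= 9  …000000[0]111111…
[12] q2 h= 8  …000000[0]111111…
[13] q2 h= 7  …000000[0]111111…
[14] q2 h= 6  |000000[0]111111…
[15] q2 h= 5  |00000[0]111111…
[16] q2 h= 4  |0000[0]111111…
[17] q2 h= 3  |000[0]111111…
[18] q2 h= 2  |00[0]111111…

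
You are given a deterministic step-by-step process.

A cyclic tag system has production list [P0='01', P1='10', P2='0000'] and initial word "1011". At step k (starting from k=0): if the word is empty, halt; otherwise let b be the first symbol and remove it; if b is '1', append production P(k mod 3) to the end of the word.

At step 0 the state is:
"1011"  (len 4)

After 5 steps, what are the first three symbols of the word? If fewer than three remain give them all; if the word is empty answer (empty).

t=0: "1011"  (len 4)
t=1: "01101"  (len 5)
t=2: "1101"  (len 4)
t=3: "1010000"  (len 7)
t=4: "01000001"  (len 8)
t=5: "1000001"  (len 7)

100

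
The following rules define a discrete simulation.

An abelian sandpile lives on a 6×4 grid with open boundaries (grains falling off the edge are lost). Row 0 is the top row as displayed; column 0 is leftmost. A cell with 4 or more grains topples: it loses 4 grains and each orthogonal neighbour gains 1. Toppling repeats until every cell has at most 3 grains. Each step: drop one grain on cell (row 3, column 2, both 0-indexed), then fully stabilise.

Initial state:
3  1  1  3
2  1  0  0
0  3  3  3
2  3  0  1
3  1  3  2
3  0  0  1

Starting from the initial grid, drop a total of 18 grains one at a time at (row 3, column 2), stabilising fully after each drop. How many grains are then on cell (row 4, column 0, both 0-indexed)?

t=0: 3  1  1  3
2  1  0  0
0  3  3  3
2  3  0  1
3  1  3  2
3  0  0  1
t=1: 3  1  1  3
2  1  0  0
0  3  3  3
2  3  1  1
3  1  3  2
3  0  0  1
t=2: 3  1  1  3
2  1  0  0
0  3  3  3
2  3  2  1
3  1  3  2
3  0  0  1
t=3: 3  1  1  3
2  1  0  0
0  3  3  3
2  3  3  1
3  1  3  2
3  0  0  1
t=4: 3  1  1  3
2  2  1  1
1  1  2  0
3  1  3  3
3  3  0  3
3  0  1  1
t=5: 3  1  1  3
2  2  1  1
1  1  3  1
3  2  1  1
3  3  2  0
3  0  1  2
t=6: 3  1  1  3
2  2  1  1
1  1  3  1
3  2  2  1
3  3  2  0
3  0  1  2
t=7: 3  1  1  3
2  2  1  1
1  1  3  1
3  2  3  1
3  3  2  0
3  0  1  2
t=8: 3  1  1  3
2  2  2  1
1  2  0  2
3  3  1  2
3  3  3  0
3  0  1  2
t=9: 3  1  1  3
2  2  2  1
1  2  0  2
3  3  2  2
3  3  3  0
3  0  1  2
t=10: 3  1  1  3
2  2  2  1
1  2  0  2
3  3  3  2
3  3  3  0
3  0  1  2
t=11: 3  1  1  3
2  2  2  1
2  3  1  2
1  2  2  3
2  2  1  1
0  2  2  2
t=12: 3  1  1  3
2  2  2  1
2  3  1  2
1  2  3  3
2  2  1  1
0  2  2  2
t=13: 3  1  1  3
2  2  2  1
2  3  2  3
1  3  1  0
2  2  2  2
0  2  2  2
t=14: 3  1  1  3
2  2  2  1
2  3  2  3
1  3  2  0
2  2  2  2
0  2  2  2
t=15: 3  1  1  3
2  2  2  1
2  3  2  3
1  3  3  0
2  2  2  2
0  2  2  2
t=16: 3  1  1  3
2  3  3  2
3  1  1  0
2  1  2  2
2  3  3  2
0  2  2  2
t=17: 3  1  1  3
2  3  3  2
3  1  1  0
2  1  3  2
2  3  3  2
0  2  2  2
t=18: 3  1  1  3
2  3  3  2
3  1  2  0
2  3  1  3
3  0  1  3
0  3  3  2

3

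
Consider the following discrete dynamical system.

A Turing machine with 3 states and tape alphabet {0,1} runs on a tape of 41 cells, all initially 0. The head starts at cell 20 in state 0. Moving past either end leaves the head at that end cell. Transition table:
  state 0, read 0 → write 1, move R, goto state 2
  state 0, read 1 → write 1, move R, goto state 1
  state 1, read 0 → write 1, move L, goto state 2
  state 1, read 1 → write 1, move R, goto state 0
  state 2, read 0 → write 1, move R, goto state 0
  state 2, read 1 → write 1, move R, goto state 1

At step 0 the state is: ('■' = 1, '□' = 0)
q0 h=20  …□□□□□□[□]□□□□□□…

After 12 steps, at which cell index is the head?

0) q0 h=20  …□□□□□□[□]□□□□□□…
1) q2 h=21  …□□□□□■[□]□□□□□□…
2) q0 h=22  …□□□□■■[□]□□□□□□…
3) q2 h=23  …□□□■■■[□]□□□□□□…
4) q0 h=24  …□□■■■■[□]□□□□□□…
5) q2 h=25  …□■■■■■[□]□□□□□□…
6) q0 h=26  …■■■■■■[□]□□□□□□…
7) q2 h=27  …■■■■■■[□]□□□□□□…
8) q0 h=28  …■■■■■■[□]□□□□□□…
9) q2 h=29  …■■■■■■[□]□□□□□□…
10) q0 h=30  …■■■■■■[□]□□□□□□…
11) q2 h=31  …■■■■■■[□]□□□□□□…
12) q0 h=32  …■■■■■■[□]□□□□□□…

32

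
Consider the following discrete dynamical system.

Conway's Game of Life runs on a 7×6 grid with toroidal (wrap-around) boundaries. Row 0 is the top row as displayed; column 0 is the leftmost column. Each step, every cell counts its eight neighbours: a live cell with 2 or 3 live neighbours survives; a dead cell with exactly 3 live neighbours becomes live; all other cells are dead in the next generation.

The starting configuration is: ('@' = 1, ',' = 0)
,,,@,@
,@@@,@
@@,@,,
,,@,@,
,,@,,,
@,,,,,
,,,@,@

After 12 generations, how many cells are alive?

4

k=0  ,,,@,@
,@@@,@
@@,@,,
,,@,@,
,,@,,,
@,,,,,
,,,@,@
k=1  ,,,@,@
,@,@,@
@,,,,@
,,@,,,
,@,@,,
,,,,,,
@,,,,@
k=2  ,,@,,@
,,@,,@
@@@,@@
@@@,,,
,,@,,,
@,,,,,
@,,,@@
k=3  ,@,@,,
,,@,,,
,,,,@,
,,,,,,
@,@,,,
@@,,,,
@@,,@,
k=4  @@,@,,
,,@@,,
,,,,,,
,,,,,,
@,,,,,
,,@,,,
,,,,,@
k=5  @@,@@,
,@@@,,
,,,,,,
,,,,,,
,,,,,,
,,,,,,
@@@,,,
k=6  ,,,,@@
@@,@@,
,,@,,,
,,,,,,
,,,,,,
,@,,,,
@,@@,@
k=7  ,,,,,,
@@@@@,
,@@@,,
,,,,,,
,,,,,,
@@@,,,
@@@@,@
k=8  ,,,,,,
@,,,@,
@,,,@,
,,@,,,
,@,,,,
,,,@,@
,,,@,@
k=9  ,,,,@@
,,,,,,
,@,@,,
,@,,,,
,,@,,,
@,@,,,
,,,,,,
k=10  ,,,,,,
,,,,@,
,,@,,,
,@,,,,
,,@,,,
,@,,,,
,,,,,@
k=11  ,,,,,,
,,,,,,
,,,,,,
,@@,,,
,@@,,,
,,,,,,
,,,,,,
k=12  ,,,,,,
,,,,,,
,,,,,,
,@@,,,
,@@,,,
,,,,,,
,,,,,,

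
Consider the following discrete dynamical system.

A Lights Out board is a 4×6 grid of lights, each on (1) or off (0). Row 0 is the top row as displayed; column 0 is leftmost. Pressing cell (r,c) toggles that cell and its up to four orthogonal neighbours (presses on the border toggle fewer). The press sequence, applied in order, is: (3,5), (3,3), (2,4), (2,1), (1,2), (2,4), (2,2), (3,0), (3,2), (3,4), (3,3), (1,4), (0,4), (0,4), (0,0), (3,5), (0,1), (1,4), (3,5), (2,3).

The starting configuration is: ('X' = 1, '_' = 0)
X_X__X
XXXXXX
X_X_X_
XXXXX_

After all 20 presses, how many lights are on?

[0] X_X__X
XXXXXX
X_X_X_
XXXXX_
[1] X_X__X
XXXXXX
X_X_XX
XXXX_X
[2] X_X__X
XXXXXX
X_XXXX
XX__XX
[3] X_X__X
XXXX_X
X_X___
XX___X
[4] X_X__X
X_XX_X
_X____
X____X
[5] X____X
XX___X
_XX___
X____X
[6] X____X
XX__XX
_XXXXX
X___XX
[7] X____X
XXX_XX
____XX
X_X_XX
[8] X____X
XXX_XX
X___XX
_XX_XX
[9] X____X
XXX_XX
X_X_XX
___XXX
[10] X____X
XXX_XX
X_X__X
______
[11] X____X
XXX_XX
X_XX_X
__XXX_
[12] X___XX
XXXX__
X_XXXX
__XXX_
[13] X__X__
XXXXX_
X_XXXX
__XXX_
[14] X___XX
XXXX__
X_XXXX
__XXX_
[15] _X__XX
_XXX__
X_XXXX
__XXX_
[16] _X__XX
_XXX__
X_XXX_
__XX_X
[17] X_X_XX
__XX__
X_XXX_
__XX_X
[18] X_X__X
__X_XX
X_XX__
__XX_X
[19] X_X__X
__X_XX
X_XX_X
__XXX_
[20] X_X__X
__XXXX
X___XX
__X_X_

12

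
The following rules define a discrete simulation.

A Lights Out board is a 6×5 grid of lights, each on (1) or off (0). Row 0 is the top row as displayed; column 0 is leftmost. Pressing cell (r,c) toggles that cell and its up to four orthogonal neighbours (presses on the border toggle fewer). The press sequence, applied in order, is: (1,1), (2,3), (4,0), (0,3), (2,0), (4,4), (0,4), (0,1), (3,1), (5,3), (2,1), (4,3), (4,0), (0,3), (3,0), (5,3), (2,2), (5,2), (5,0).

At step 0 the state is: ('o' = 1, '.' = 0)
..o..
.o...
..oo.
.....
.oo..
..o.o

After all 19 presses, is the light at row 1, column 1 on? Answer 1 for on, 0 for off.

0

gen 0: ..o..
.o...
..oo.
.....
.oo..
..o.o
gen 1: .oo..
o.o..
.ooo.
.....
.oo..
..o.o
gen 2: .oo..
o.oo.
.o..o
...o.
.oo..
..o.o
gen 3: .oo..
o.oo.
.o..o
o..o.
o.o..
o.o.o
gen 4: .o.oo
o.o..
.o..o
o..o.
o.o..
o.o.o
gen 5: .o.oo
..o..
o...o
...o.
o.o..
o.o.o
gen 6: .o.oo
..o..
o...o
...oo
o.ooo
o.o..
gen 7: .o...
..o.o
o...o
...oo
o.ooo
o.o..
gen 8: o.o..
.oo.o
o...o
...oo
o.ooo
o.o..
gen 9: o.o..
.oo.o
oo..o
ooooo
ooooo
o.o..
gen 10: o.o..
.oo.o
oo..o
ooooo
ooo.o
o..oo
gen 11: o.o..
..o.o
..o.o
o.ooo
ooo.o
o..oo
gen 12: o.o..
..o.o
..o.o
o.o.o
oo.o.
o...o
gen 13: o.o..
..o.o
..o.o
..o.o
...o.
....o
gen 14: o..oo
..ooo
..o.o
..o.o
...o.
....o
gen 15: o..oo
..ooo
o.o.o
ooo.o
o..o.
....o
gen 16: o..oo
..ooo
o.o.o
ooo.o
o....
..oo.
gen 17: o..oo
...oo
oo.oo
oo..o
o....
..oo.
gen 18: o..oo
...oo
oo.oo
oo..o
o.o..
.o...
gen 19: o..oo
...oo
oo.oo
oo..o
..o..
o....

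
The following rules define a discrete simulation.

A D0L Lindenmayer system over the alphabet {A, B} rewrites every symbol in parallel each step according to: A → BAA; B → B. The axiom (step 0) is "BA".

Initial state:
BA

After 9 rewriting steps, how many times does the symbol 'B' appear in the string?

step 0: BA
step 1: BBAA
step 2: BBBAABAA
step 3: BBBBAABAABBAABAA
step 4: BBBBBAABAABBAABAABBBAABAABBAABAA
step 5: BBBBBBAABAABBAABAABBBAABAABBAABAABBBBAABAABBAABAABBBAABAABBAABAA
step 6: BBBBBBBAABAABBAABAABBBAABAABBAABAABBBBAABAABBAABAABBBAABAA…AABAABBAABAABBBAABAABBAABAABBBBAABAABBAABAABBBAABAABBAABAA  (len 128)
step 7: BBBBBBBBAABAABBAABAABBBAABAABBAABAABBBBAABAABBAABAABBBAABA…AABAABBAABAABBBAABAABBAABAABBBBAABAABBAABAABBBAABAABBAABAA  (len 256)
step 8: BBBBBBBBBAABAABBAABAABBBAABAABBAABAABBBBAABAABBAABAABBBAAB…AABAABBAABAABBBAABAABBAABAABBBBAABAABBAABAABBBAABAABBAABAA  (len 512)
step 9: BBBBBBBBBBAABAABBAABAABBBAABAABBAABAABBBBAABAABBAABAABBBAA…AABAABBAABAABBBAABAABBAABAABBBBAABAABBAABAABBBAABAABBAABAA  (len 1024)

512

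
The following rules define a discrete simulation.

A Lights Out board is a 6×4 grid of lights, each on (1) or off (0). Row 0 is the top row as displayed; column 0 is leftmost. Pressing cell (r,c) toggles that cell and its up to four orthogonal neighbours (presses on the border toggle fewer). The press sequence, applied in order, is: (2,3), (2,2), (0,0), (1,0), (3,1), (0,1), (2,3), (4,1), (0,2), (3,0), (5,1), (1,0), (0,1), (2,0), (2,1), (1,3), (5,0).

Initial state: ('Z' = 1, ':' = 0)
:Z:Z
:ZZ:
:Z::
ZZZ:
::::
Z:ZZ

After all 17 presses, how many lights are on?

15

[0] :Z:Z
:ZZ:
:Z::
ZZZ:
::::
Z:ZZ
[1] :Z:Z
:ZZZ
:ZZZ
ZZZZ
::::
Z:ZZ
[2] :Z:Z
:Z:Z
::::
ZZ:Z
::::
Z:ZZ
[3] Z::Z
ZZ:Z
::::
ZZ:Z
::::
Z:ZZ
[4] :::Z
:::Z
Z:::
ZZ:Z
::::
Z:ZZ
[5] :::Z
:::Z
ZZ::
::ZZ
:Z::
Z:ZZ
[6] ZZZZ
:Z:Z
ZZ::
::ZZ
:Z::
Z:ZZ
[7] ZZZZ
:Z::
ZZZZ
::Z:
:Z::
Z:ZZ
[8] ZZZZ
:Z::
ZZZZ
:ZZ:
Z:Z:
ZZZZ
[9] Z:::
:ZZ:
ZZZZ
:ZZ:
Z:Z:
ZZZZ
[10] Z:::
:ZZ:
:ZZZ
Z:Z:
::Z:
ZZZZ
[11] Z:::
:ZZ:
:ZZZ
Z:Z:
:ZZ:
:::Z
[12] ::::
Z:Z:
ZZZZ
Z:Z:
:ZZ:
:::Z
[13] ZZZ:
ZZZ:
ZZZZ
Z:Z:
:ZZ:
:::Z
[14] ZZZ:
:ZZ:
::ZZ
::Z:
:ZZ:
:::Z
[15] ZZZ:
::Z:
ZZ:Z
:ZZ:
:ZZ:
:::Z
[16] ZZZZ
:::Z
ZZ::
:ZZ:
:ZZ:
:::Z
[17] ZZZZ
:::Z
ZZ::
:ZZ:
ZZZ:
ZZ:Z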